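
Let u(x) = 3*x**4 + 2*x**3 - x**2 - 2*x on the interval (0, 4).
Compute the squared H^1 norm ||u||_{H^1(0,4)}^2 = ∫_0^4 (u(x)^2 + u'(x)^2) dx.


||u||_{H^1}^2 = 27009008/35

The H^1 norm (squared) on an interval (0, L) is
  ||u||_{H^1}^2 = ∫_0^L u(x)^2 dx + ∫_0^L u'(x)^2 dx.
Compute u'(x) = 12*x**3 + 6*x**2 - 2*x - 2.
Then u(x)^2 = 9*x**8 + 12*x**7 - 2*x**6 - 16*x**5 - 7*x**4 + 4*x**3 + 4*x**2 and u'(x)^2 = 144*x**6 + 144*x**5 - 12*x**4 - 72*x**3 - 20*x**2 + 8*x + 4.
Integrate each monomial from 0 to 4 using ∫_0^4 c·x^n dx = c·4^(n+1)/(n+1):
  ∫_0^4 u(x)^2 dx = ∫_0^4 (9*x^8 + 12*x^7 - 2*x^6 - 16*x^5 - 7*x^4 + 4*x^3 + 4*x^2) dx. Term by term:
    ∫_0^4 9*x^8 dx = 262144;  ∫_0^4 12*x^7 dx = 98304;  ∫_0^4 -2*x^6 dx = -32768/7;
    ∫_0^4 -16*x^5 dx = -32768/3;  ∫_0^4 -7*x^4 dx = -7168/5;  ∫_0^4 4*x^3 dx = 256;
    ∫_0^4 4*x^2 dx = 256/3.
  Sum: 262144 + 98304 − 32768/7 − 32768/3 − 7168/5 + 256 + 256/3 = 36093952/105.
  ∫_0^4 u'(x)^2 dx = ∫_0^4 (144*x^6 + 144*x^5 - 12*x^4 - 72*x^3 - 20*x^2 + 8*x + 4) dx. Term by term:
    ∫_0^4 144*x^6 dx = 2359296/7;  ∫_0^4 144*x^5 dx = 98304;  ∫_0^4 -12*x^4 dx = -12288/5;
    ∫_0^4 -72*x^3 dx = -4608;  ∫_0^4 -20*x^2 dx = -1280/3;  ∫_0^4 8*x dx = 64;
    ∫_0^4 4 dx = 16.
  Sum: 2359296/7 + 98304 − 12288/5 − 4608 − 1280/3 + 64 + 16 = 44933072/105.
Adding: ||u||_{H^1}^2 = 36093952/105 + 44933072/105 = 27009008/35.


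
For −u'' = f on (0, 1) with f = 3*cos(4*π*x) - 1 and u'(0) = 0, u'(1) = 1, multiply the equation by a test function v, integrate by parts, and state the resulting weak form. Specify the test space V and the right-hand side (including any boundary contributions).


V = H^1(0, 1) (v unrestricted at boundary; u is determined up to an additive constant); weak form: ∫_0^1 u'v' dx = ∫_0^1 (3*cos(4*π*x) - 1) v dx + v(1) for all v ∈ V.

Multiply both sides by a test function v and integrate from 0 to 1:
  ∫_0^1 −u''(x) v(x) dx = ∫_0^1 f(x) v(x) dx.
Integrate the LHS by parts once:
  ∫_0^1 −u'' v dx = −[u'(x) v(x)]_0^1 + ∫_0^1 u'(x) v'(x) dx.
Thus ∫_0^1 u'(x) v'(x) dx = ∫_0^1 f(x) v(x) dx + [u'(x) v(x)]_0^1.
Choose V so that boundary terms are either known or forced to vanish.
u has inhomogeneous Neumann u'(0) = 0, u'(1) = 1. [u' v]_0^1 = (1)·v(1) − (0)·v(0) = v(1). Take V = H^1(0, 1); boundary term becomes part of RHS.
Weak formulation: find u (satisfying any essential BC) such that ∫_0^1 u'(x) v'(x) dx = ∫_0^1 f v dx + v(1) for all v ∈ V (Neumann data are natural BCs: they enter the RHS as boundary terms).
Substituting f(x) = 3*cos(4*π*x) - 1, the right-hand side is ∫_0^1 (3*cos(4*π*x) - 1) v dx + v(1).
Compatibility check (pure Neumann): taking v ≡ 1 ∈ V gives 0 = ∫_0^1 f dx + (1) − (0), i.e. ∫_0^1 f dx must equal u'(0) − u'(1) = -1. Indeed ∫_0^1 (3*cos(4*π*x) - 1) dx = -1, so the data are compatible. The solution is then unique only up to an additive constant (fix it e.g. by requiring ∫_0^1 u dx = 0).


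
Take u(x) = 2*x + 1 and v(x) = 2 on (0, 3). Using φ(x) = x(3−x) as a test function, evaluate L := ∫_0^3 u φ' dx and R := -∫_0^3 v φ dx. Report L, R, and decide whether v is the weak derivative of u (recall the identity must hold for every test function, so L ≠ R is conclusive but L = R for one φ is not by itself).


LHS = -9, RHS = -9. Yes, v = u' weakly.

u(x) = 2*x + 1, classical derivative u'(x) = 2.
φ(x) = x(3−x), so φ'(x) = 3 - 2*x.
Note φ(0) = φ(3) = 0, so the boundary term u·φ vanishes.
LHS = ∫_0^3 u(x) φ'(x) dx = ∫_0^3 (-4*x^2 + 4*x + 3) dx. Term by term:
  ∫_0^3 -4*x^2 dx = -36;  ∫_0^3 4*x dx = 18;  ∫_0^3 3 dx = 9.
Sum: -36 + 18 + 9 = -9.
So LHS = -9.
∫_0^3 v(x) φ(x) dx = ∫_0^3 (-2*x^2 + 6*x) dx. Term by term:
  ∫_0^3 -2*x^2 dx = -18;  ∫_0^3 6*x dx = 27.
Sum: -18 + 27 = 9.
So RHS = -∫_0^3 v(x) φ(x) dx = -9.
LHS = RHS, so the identity holds for this test φ.
Moreover u is smooth here and v(x) = u'(x) = 2 pointwise, so the identity holds for every test function. Hence v is the weak derivative of u.


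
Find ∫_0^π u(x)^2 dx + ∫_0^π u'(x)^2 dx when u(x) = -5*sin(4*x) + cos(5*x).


||u||_{H^1(0,π)}^2 = 2080/9 + 451*π/2

u'(x) = -5*sin(5*x) - 20*cos(4*x).
Expand u² and (u')² and integrate term by term on (0, π), using: for integers n ≥ 1, ∫_0^π sin²(nx) dx = ∫_0^π cos²(nx) dx = π/2; for n ≠ n', ∫_0^π sin(nx)sin(n'x) dx = ∫_0^π cos(nx)cos(n'x) dx = 0; and by product-to-sum, ∫_0^π sin(nx)cos(n'x) dx = ½∫_0^π [sin((n+n')x) + sin((n−n')x)] dx, which is 0 when n+n' is even and 2n/(n²−n'²) when n+n' is odd (it need not vanish on (0, π)).
  u² squared terms: (-5)²·∫sin(4x)² dx = 25·π/2 = 25*π/2;  (1)²·∫cos(5x)² dx = 1·π/2 = π/2.
  u² cross terms: 2·(-5)·(1)·∫sin(4x)·cos(5x) dx = -10·(-8/9) = 80/9.
  So ∫_0^π u² dx = 25*π/2 + π/2 + 80/9 = 80/9 + 13*π.
  (u')² squared terms: (-20)²·∫cos(4x)² dx = 400·π/2 = 200*π;  (-5)²·∫sin(5x)² dx = 25·π/2 = 25*π/2.
  (u')² cross terms: 2·(-20)·(-5)·∫cos(4x)·sin(5x) dx = 200·(10/9) = 2000/9.
  So ∫_0^π (u')² dx = 200*π + 25*π/2 + 2000/9 = 2000/9 + 425*π/2.
||u||_{H^1}^2 = (80/9 + 13*π) + (2000/9 + 425*π/2) = 2080/9 + 451*π/2.


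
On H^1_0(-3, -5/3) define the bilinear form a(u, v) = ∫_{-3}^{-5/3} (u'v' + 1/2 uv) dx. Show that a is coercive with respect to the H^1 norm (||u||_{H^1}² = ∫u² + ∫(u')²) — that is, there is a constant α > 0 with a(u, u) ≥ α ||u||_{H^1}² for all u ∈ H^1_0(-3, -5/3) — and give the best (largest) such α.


α = (8 + 9*π^2)/(16 + 9*π^2)

Coercivity of a(·,·) on H^1_0(-3, -5/3) means a(u, u) ≥ α ||u||_{H^1}² for every u ∈ H^1_0.
The interval has length L = 4/3, and Poincaré/coercivity depend only on L. Here a(u, u) = ∫(u')² + (1/2)·∫u².
Here 0 < c = 1/2 < 1. The condition a(u,u) ≥ α||u||_{H^1}² reads (1−α)∫(u')² ≥ (α−c)∫u². Any admissible α is ≤ 1 (rapidly oscillating u have ∫u²/∫(u')² → 0), and α = 1 would force 0 ≥ (1−c)∫u², impossible since c < 1; so 1−α > 0. By the sharp Poincaré inequality on H^1_0 of an interval of length L, ∫(u')² ≥ (π/L)²∫u² with equality for the first sine mode sin(π(x−x₀)/L) (x₀ the left endpoint), so the inequality holds for all u iff (1−α)(π/L)² ≥ α − c, i.e. α ≤ ((π/L)² + c)/((π/L)² + 1) = (1 + c(L/π)²)/(1 + (L/π)²). With (π/L)² = 9*π^2/16 and c = 1/2, the largest admissible constant is α = ((π/L)² + c)/((π/L)² + 1).
Simplifying, α = (8 + 9*π^2)/(16 + 9*π^2).


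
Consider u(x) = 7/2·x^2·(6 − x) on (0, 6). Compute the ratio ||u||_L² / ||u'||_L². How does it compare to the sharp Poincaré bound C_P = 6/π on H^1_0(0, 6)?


||u||_L² / ||u'||_L² = 3*sqrt(14)/7 < C_P = 6/π.

u(x) = 7/2·x^2·(6 − x), so u'(x) = 21*x*(4 - x)/2.
u(x) = 7/2·x^2·(6 − x) vanishes at x = 0 and x = 6, so u ∈ H^1_0(0, 6). Differentiate via the product rule and integrate the resulting polynomials term by term.
  ∫_0^6 u² dx = ∫_0^6 (49*x^6/4 - 147*x^5 + 441*x^4) dx. Term by term:
    ∫_0^6 49*x^6/4 dx = 489888;  ∫_0^6 -147*x^5 dx = -1143072;  ∫_0^6 441*x^4 dx = 3429216/5.
  Sum: 489888 − 1143072 + 3429216/5 = 163296/5.
  ∫_0^6 (u')² dx = ∫_0^6 (441*x^4/4 - 882*x^3 + 1764*x^2) dx. Term by term:
    ∫_0^6 441*x^4/4 dx = 857304/5;  ∫_0^6 -882*x^3 dx = -285768;  ∫_0^6 1764*x^2 dx = 127008.
  Sum: 857304/5 − 285768 + 127008 = 63504/5.
∫_0^6 u² dx = 163296/5, so ||u||_L² = 108*sqrt(70)/5.
∫_0^6 (u')² dx = 63504/5, so ||u'||_L² = 252*sqrt(5)/5.
Ratio ||u||_L² / ||u'||_L² = 3*sqrt(14)/7.
Sharp Poincaré constant on H^1_0(0, 6) is C_P = L/π = 6/π, achieved by sin(π/6·x).
A polynomial bump cannot attain the sharp Poincaré constant (only the first sine eigenfunction does), so the ratio is strictly less than C_P, consistent with ||u||_L² ≤ C_P ||u'||_L².


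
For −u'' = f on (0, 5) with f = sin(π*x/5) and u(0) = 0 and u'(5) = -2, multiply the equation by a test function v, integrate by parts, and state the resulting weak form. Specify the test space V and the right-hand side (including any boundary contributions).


V = {v ∈ H^1(0, 5) : v(0) = 0} (test functions vanish at x = 0 where u is specified); weak form: ∫_0^5 u'v' dx = ∫_0^5 (sin(π*x/5)) v dx − 2·v(5) for all v ∈ V.

Multiply both sides by a test function v and integrate from 0 to 5:
  ∫_0^5 −u''(x) v(x) dx = ∫_0^5 f(x) v(x) dx.
Integrate the LHS by parts once:
  ∫_0^5 −u'' v dx = −[u'(x) v(x)]_0^5 + ∫_0^5 u'(x) v'(x) dx.
Thus ∫_0^5 u'(x) v'(x) dx = ∫_0^5 f(x) v(x) dx + [u'(x) v(x)]_0^5.
Choose V so that boundary terms are either known or forced to vanish.
Mixed BC: u(0) = 0 (Dirichlet) and u'(5) = -2 (Neumann). Define V = {v ∈ H^1(0, 5) : v(0) = 0}. Then [u' v]_0^5 = u'(5)·v(5) − u'(0)·0 = − 2·v(5).
Weak formulation: find u (satisfying any essential BC) such that ∫_0^5 u'(x) v'(x) dx = ∫_0^5 f v dx − 2·v(5) for all v ∈ V (Dirichlet at 0 absorbed into V; Neumann datum at x = 5 contributes the boundary term).
Substituting f(x) = sin(π*x/5), the right-hand side is ∫_0^5 (sin(π*x/5)) v dx − 2·v(5).


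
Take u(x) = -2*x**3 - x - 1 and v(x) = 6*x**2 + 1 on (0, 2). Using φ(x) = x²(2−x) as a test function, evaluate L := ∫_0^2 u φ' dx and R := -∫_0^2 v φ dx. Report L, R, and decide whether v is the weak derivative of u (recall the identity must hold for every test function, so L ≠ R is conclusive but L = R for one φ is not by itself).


LHS = 212/15, RHS = -212/15. No, v is not the weak derivative of u.

u(x) = -2*x**3 - x - 1, classical derivative u'(x) = -6*x**2 - 1.
φ(x) = x²(2−x), so φ'(x) = x*(4 - 3*x).
Note φ(0) = φ(2) = 0, so the boundary term u·φ vanishes.
LHS = ∫_0^2 u(x) φ'(x) dx = ∫_0^2 (6*x^5 - 8*x^4 + 3*x^3 - x^2 - 4*x) dx. Term by term:
  ∫_0^2 6*x^5 dx = 64;  ∫_0^2 -8*x^4 dx = -256/5;  ∫_0^2 3*x^3 dx = 12;
  ∫_0^2 -x^2 dx = -8/3;  ∫_0^2 -4*x dx = -8.
Sum: 64 − 256/5 + 12 − 8/3 − 8 = 212/15.
So LHS = 212/15.
∫_0^2 v(x) φ(x) dx = ∫_0^2 (-6*x^5 + 12*x^4 - x^3 + 2*x^2) dx. Term by term:
  ∫_0^2 -6*x^5 dx = -64;  ∫_0^2 12*x^4 dx = 384/5;  ∫_0^2 -x^3 dx = -4;
  ∫_0^2 2*x^2 dx = 16/3.
Sum: -64 + 384/5 − 4 + 16/3 = 212/15.
So RHS = -∫_0^2 v(x) φ(x) dx = -212/15.
LHS − RHS = 424/15 ≠ 0, so the identity fails.
(For a valid weak derivative the identity must hold for EVERY test function, in particular this one. The failure shows v is NOT the weak derivative of u.)
Correct weak derivative would be u'(x) = -6*x**2 - 1.


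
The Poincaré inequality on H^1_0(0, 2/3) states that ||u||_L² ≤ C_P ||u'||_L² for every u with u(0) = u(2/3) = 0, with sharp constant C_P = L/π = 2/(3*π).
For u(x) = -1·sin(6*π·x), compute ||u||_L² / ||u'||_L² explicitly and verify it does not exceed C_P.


||u||_L² / ||u'||_L² = 1/(6*π) < C_P = 2/(3*π).

u(x) = -1·sin(6*π·x), so u'(x) = -6*π*cos(6*π*x).
Writing u(x) = A·sin(kπx/L) with A = -1 and k = 4, use ∫_0^L sin²(kπx/L) dx = L/2 and ∫_0^L cos²(kπx/L) dx = L/2.
u² = 1·sin²(6*π·x) and (u')² = 36*π^2·cos²(6*π·x), and each of sin², cos² integrates to L/2 = 1/3 over (0, 2/3).
∫_0^2/3 u² dx = 1/3, so ||u||_L² = sqrt(3)/3.
∫_0^2/3 (u')² dx = 12*π^2, so ||u'||_L² = 2*sqrt(3)*π.
Ratio ||u||_L² / ||u'||_L² = 1/(6*π).
Sharp Poincaré constant on H^1_0(0, 2/3) is C_P = L/π = 2/(3*π), achieved by sin(3*π/2·x).
This is the k = 4 harmonic; the ratio L/(kπ) is strictly less than C_P = L/π, consistent with the sharp inequality ||u||_L² ≤ C_P ||u'||_L².


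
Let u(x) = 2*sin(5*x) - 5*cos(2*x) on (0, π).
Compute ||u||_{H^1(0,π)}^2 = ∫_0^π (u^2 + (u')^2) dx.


||u||_{H^1(0,π)}^2 = -1000/21 + 229*π/2

u'(x) = 10*sin(2*x) + 10*cos(5*x).
Expand u² and (u')² and integrate term by term on (0, π), using: for integers n ≥ 1, ∫_0^π sin²(nx) dx = ∫_0^π cos²(nx) dx = π/2; for n ≠ n', ∫_0^π sin(nx)sin(n'x) dx = ∫_0^π cos(nx)cos(n'x) dx = 0; and by product-to-sum, ∫_0^π sin(nx)cos(n'x) dx = ½∫_0^π [sin((n+n')x) + sin((n−n')x)] dx, which is 0 when n+n' is even and 2n/(n²−n'²) when n+n' is odd (it need not vanish on (0, π)).
  u² squared terms: (-5)²·∫cos(2x)² dx = 25·π/2 = 25*π/2;  (2)²·∫sin(5x)² dx = 4·π/2 = 2*π.
  u² cross terms: 2·(-5)·(2)·∫cos(2x)·sin(5x) dx = -20·(10/21) = -200/21.
  So ∫_0^π u² dx = 25*π/2 + 2*π − 200/21 = -200/21 + 29*π/2.
  (u')² squared terms: (10)²·∫cos(5x)² dx = 100·π/2 = 50*π;  (10)²·∫sin(2x)² dx = 100·π/2 = 50*π.
  (u')² cross terms: 2·(10)·(10)·∫cos(5x)·sin(2x) dx = 200·(-4/21) = -800/21.
  So ∫_0^π (u')² dx = 50*π + 50*π − 800/21 = -800/21 + 100*π.
||u||_{H^1}^2 = (-200/21 + 29*π/2) + (-800/21 + 100*π) = -1000/21 + 229*π/2.


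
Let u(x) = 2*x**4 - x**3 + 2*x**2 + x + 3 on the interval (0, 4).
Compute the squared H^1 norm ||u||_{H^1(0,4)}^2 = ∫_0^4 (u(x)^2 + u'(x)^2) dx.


||u||_{H^1}^2 = 75491144/315

The H^1 norm (squared) on an interval (0, L) is
  ||u||_{H^1}^2 = ∫_0^L u(x)^2 dx + ∫_0^L u'(x)^2 dx.
Compute u'(x) = 8*x**3 - 3*x**2 + 4*x + 1.
Then u(x)^2 = 4*x**8 - 4*x**7 + 9*x**6 + 14*x**4 - 2*x**3 + 13*x**2 + 6*x + 9 and u'(x)^2 = 64*x**6 - 48*x**5 + 73*x**4 - 8*x**3 + 10*x**2 + 8*x + 1.
Integrate each monomial from 0 to 4 using ∫_0^4 c·x^n dx = c·4^(n+1)/(n+1):
  ∫_0^4 u(x)^2 dx = ∫_0^4 (4*x^8 - 4*x^7 + 9*x^6 + 14*x^4 - 2*x^3 + 13*x^2 + 6*x + 9) dx. Term by term:
    ∫_0^4 4*x^8 dx = 1048576/9;  ∫_0^4 -4*x^7 dx = -32768;  ∫_0^4 9*x^6 dx = 147456/7;
    ∫_0^4 14*x^4 dx = 14336/5;  ∫_0^4 -2*x^3 dx = -128;  ∫_0^4 13*x^2 dx = 832/3;
    ∫_0^4 6*x dx = 48;  ∫_0^4 9 dx = 36.
  Sum: 1048576/9 − 32768 + 147456/7 + 14336/5 − 128 + 832/3 + 48 + 36 = 33990428/315.
  ∫_0^4 u'(x)^2 dx = ∫_0^4 (64*x^6 - 48*x^5 + 73*x^4 - 8*x^3 + 10*x^2 + 8*x + 1) dx. Term by term:
    ∫_0^4 64*x^6 dx = 1048576/7;  ∫_0^4 -48*x^5 dx = -32768;  ∫_0^4 73*x^4 dx = 74752/5;
    ∫_0^4 -8*x^3 dx = -512;  ∫_0^4 10*x^2 dx = 640/3;  ∫_0^4 8*x dx = 64;
    ∫_0^4 1 dx = 4.
  Sum: 1048576/7 − 32768 + 74752/5 − 512 + 640/3 + 64 + 4 = 13833572/105.
Adding: ||u||_{H^1}^2 = 33990428/315 + 13833572/105 = 75491144/315.


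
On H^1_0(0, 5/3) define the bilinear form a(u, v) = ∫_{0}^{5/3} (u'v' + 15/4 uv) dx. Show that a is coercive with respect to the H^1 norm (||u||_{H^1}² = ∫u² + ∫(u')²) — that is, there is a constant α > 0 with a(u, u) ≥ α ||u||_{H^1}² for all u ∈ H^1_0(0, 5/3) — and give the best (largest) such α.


α = 1

Coercivity of a(·,·) on H^1_0(0, 5/3) means a(u, u) ≥ α ||u||_{H^1}² for every u ∈ H^1_0.
The interval has length L = 5/3, and Poincaré/coercivity depend only on L. Here a(u, u) = ∫(u')² + (15/4)·∫u².
Here c = 15/4 ≥ 1, so a(u,u) = ∫(u')² + c∫u² ≥ ∫(u')² + ∫u² = ||u||_{H^1}², i.e. α = 1 works. No larger α is possible: a(u,u) ≥ α||u||_{H^1}² means (1−α)∫(u')² ≥ (α−c)∫u², and for the modes u_n = sin(nπ(x−x₀)/L) (x₀ the left endpoint) one has ∫u_n²/∫(u_n')² = (L/(nπ))² → 0, so a(u_n,u_n)/||u_n||_{H^1}² → 1. Hence the optimal constant is α = 1.
Therefore α = 1.


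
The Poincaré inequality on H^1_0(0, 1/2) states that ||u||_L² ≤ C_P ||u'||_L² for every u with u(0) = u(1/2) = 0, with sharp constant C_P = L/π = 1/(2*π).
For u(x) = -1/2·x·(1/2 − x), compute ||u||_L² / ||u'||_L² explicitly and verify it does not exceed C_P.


||u||_L² / ||u'||_L² = sqrt(10)/20 < C_P = 1/(2*π).

u(x) = -1/2·x·(1/2 − x), so u'(x) = x - 1/4.
u(x) = -1/2·x·(1/2 − x) vanishes at x = 0 and x = 1/2, so u ∈ H^1_0(0, 1/2). Differentiate via the product rule and integrate the resulting polynomials term by term.
  ∫_0^1/2 u² dx = ∫_0^1/2 (x^4/4 - x^3/4 + x^2/16) dx. Term by term:
    ∫_0^1/2 x^4/4 dx = 1/640;  ∫_0^1/2 -x^3/4 dx = -1/256;  ∫_0^1/2 x^2/16 dx = 1/384.
  Sum: 1/640 − 1/256 + 1/384 = 1/3840.
  ∫_0^1/2 (u')² dx = ∫_0^1/2 (x^2 - x/2 + 1/16) dx. Term by term:
    ∫_0^1/2 x^2 dx = 1/24;  ∫_0^1/2 -x/2 dx = -1/16;  ∫_0^1/2 1/16 dx = 1/32.
  Sum: 1/24 − 1/16 + 1/32 = 1/96.
∫_0^1/2 u² dx = 1/3840, so ||u||_L² = sqrt(15)/240.
∫_0^1/2 (u')² dx = 1/96, so ||u'||_L² = sqrt(6)/24.
Ratio ||u||_L² / ||u'||_L² = sqrt(10)/20.
Sharp Poincaré constant on H^1_0(0, 1/2) is C_P = L/π = 1/(2*π), achieved by sin(2*π·x).
A polynomial bump cannot attain the sharp Poincaré constant (only the first sine eigenfunction does), so the ratio is strictly less than C_P, consistent with ||u||_L² ≤ C_P ||u'||_L².


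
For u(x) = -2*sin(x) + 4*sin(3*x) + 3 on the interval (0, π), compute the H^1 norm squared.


||u||_{H^1(0,π)}^2 = -8 + 93*π

u'(x) = -2*cos(x) + 12*cos(3*x).
Expand u² and (u')² and integrate term by term on (0, π), using: for integers n ≥ 1, ∫_0^π sin²(nx) dx = ∫_0^π cos²(nx) dx = π/2; for n ≠ n', ∫_0^π sin(nx)sin(n'x) dx = ∫_0^π cos(nx)cos(n'x) dx = 0; and by product-to-sum, ∫_0^π sin(nx)cos(n'x) dx = ½∫_0^π [sin((n+n')x) + sin((n−n')x)] dx, which is 0 when n+n' is even and 2n/(n²−n'²) when n+n' is odd (it need not vanish on (0, π)). For the constant mode: ∫_0^π 1 dx = π, ∫_0^π cos(nx) dx = 0, ∫_0^π sin(nx) dx = (1−(−1)^n)/n.
  u² squared terms: (3)²·∫1 dx = 9·π = 9*π;  (-2)²·∫sin(x)² dx = 4·π/2 = 2*π;  (4)²·∫sin(3x)² dx = 16·π/2 = 8*π.
  u² cross terms: 2·(3)·(-2)·∫1·sin(x) dx = -12·(2) = -24;  2·(3)·(4)·∫1·sin(3x) dx = 24·(2/3) = 16;  2·(-2)·(4)·∫sin(x)·sin(3x) dx = -16·(0) = 0.
  So ∫_0^π u² dx = 9*π + 2*π + 8*π − 24 + 16 + 0 = -8 + 19*π.
  (u')² squared terms: (-2)²·∫cos(x)² dx = 4·π/2 = 2*π;  (12)²·∫cos(3x)² dx = 144·π/2 = 72*π.
  (u')² cross terms: 2·(-2)·(12)·∫cos(x)·cos(3x) dx = -48·(0) = 0.
  So ∫_0^π (u')² dx = 2*π + 72*π + 0 = 74*π.
||u||_{H^1}^2 = (-8 + 19*π) + (74*π) = -8 + 93*π.


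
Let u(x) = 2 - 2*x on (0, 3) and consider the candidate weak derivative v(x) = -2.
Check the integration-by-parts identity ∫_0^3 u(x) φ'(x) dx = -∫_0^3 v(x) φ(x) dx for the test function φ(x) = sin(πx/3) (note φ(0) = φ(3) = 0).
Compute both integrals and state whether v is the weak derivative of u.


LHS = 12/π, RHS = 12/π. Yes, v = u' weakly.

u(x) = 2 - 2*x, classical derivative u'(x) = -2.
φ(x) = sin(πx/3), so φ'(x) = π*cos(π*x/3)/3.
Note φ(0) = φ(3) = 0, so the boundary term u·φ vanishes.
LHS = ∫_0^3 u(x) φ'(x) dx = ∫_0^3 (-2*π*x*cos(π*x/3)/3 + 2*π*cos(π*x/3)/3) dx. Term by term:
  ∫_0^3 2*π*cos(π*x/3)/3 dx = 0;  ∫_0^3 -2*π*x*cos(π*x/3)/3 dx = 12/π.
Sum: 0 + 12/π = 12/π.
So LHS = 12/π.
∫_0^3 v(x) φ(x) dx = ∫_0^3 (-2*sin(π*x/3)) dx. Term by term:
  ∫_0^3 -2*sin(π*x/3) dx = -12/π.
So RHS = -∫_0^3 v(x) φ(x) dx = 12/π.
LHS = RHS, so the identity holds for this test φ.
Moreover u is smooth here and v(x) = u'(x) = -2 pointwise, so the identity holds for every test function. Hence v is the weak derivative of u.


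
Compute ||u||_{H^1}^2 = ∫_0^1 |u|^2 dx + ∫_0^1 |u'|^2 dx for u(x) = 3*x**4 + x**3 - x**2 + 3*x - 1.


||u||_{H^1}^2 = 22543/420

The H^1 norm (squared) on an interval (0, L) is
  ||u||_{H^1}^2 = ∫_0^L u(x)^2 dx + ∫_0^L u'(x)^2 dx.
Compute u'(x) = 12*x**3 + 3*x**2 - 2*x + 3.
Then u(x)^2 = 9*x**8 + 6*x**7 - 5*x**6 + 16*x**5 + x**4 - 8*x**3 + 11*x**2 - 6*x + 1 and u'(x)^2 = 144*x**6 + 72*x**5 - 39*x**4 + 60*x**3 + 22*x**2 - 12*x + 9.
Integrate each monomial from 0 to 1 using ∫_0^1 c·x^n dx = c·1^(n+1)/(n+1):
  ∫_0^1 u(x)^2 dx = ∫_0^1 (9*x^8 + 6*x^7 - 5*x^6 + 16*x^5 + x^4 - 8*x^3 + 11*x^2 - 6*x + 1) dx. Term by term:
    ∫_0^1 9*x^8 dx = 1;  ∫_0^1 6*x^7 dx = 3/4;  ∫_0^1 -5*x^6 dx = -5/7;
    ∫_0^1 16*x^5 dx = 8/3;  ∫_0^1 x^4 dx = 1/5;  ∫_0^1 -8*x^3 dx = -2;
    ∫_0^1 11*x^2 dx = 11/3;  ∫_0^1 -6*x dx = -3;  ∫_0^1 1 dx = 1.
  Sum: 1 + 3/4 − 5/7 + 8/3 + 1/5 − 2 + 11/3 − 3 + 1 = 1499/420.
  ∫_0^1 u'(x)^2 dx = ∫_0^1 (144*x^6 + 72*x^5 - 39*x^4 + 60*x^3 + 22*x^2 - 12*x + 9) dx. Term by term:
    ∫_0^1 144*x^6 dx = 144/7;  ∫_0^1 72*x^5 dx = 12;  ∫_0^1 -39*x^4 dx = -39/5;
    ∫_0^1 60*x^3 dx = 15;  ∫_0^1 22*x^2 dx = 22/3;  ∫_0^1 -12*x dx = -6;
    ∫_0^1 9 dx = 9.
  Sum: 144/7 + 12 − 39/5 + 15 + 22/3 − 6 + 9 = 5261/105.
Adding: ||u||_{H^1}^2 = 1499/420 + 5261/105 = 22543/420.


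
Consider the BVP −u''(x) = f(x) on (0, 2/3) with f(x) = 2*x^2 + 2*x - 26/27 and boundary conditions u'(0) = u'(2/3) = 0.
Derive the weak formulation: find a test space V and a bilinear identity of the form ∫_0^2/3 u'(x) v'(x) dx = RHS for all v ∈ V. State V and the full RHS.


V = H^1(0, 2/3) (no boundary constraint on v; u is determined up to an additive constant); weak form: ∫_0^2/3 u'v' dx = ∫_0^2/3 (2*x^2 + 2*x - 26/27) v dx for all v ∈ V.

Multiply both sides by a test function v and integrate from 0 to 2/3:
  ∫_0^2/3 −u''(x) v(x) dx = ∫_0^2/3 f(x) v(x) dx.
Integrate the LHS by parts once:
  ∫_0^2/3 −u'' v dx = −[u'(x) v(x)]_0^2/3 + ∫_0^2/3 u'(x) v'(x) dx.
Thus ∫_0^2/3 u'(x) v'(x) dx = ∫_0^2/3 f(x) v(x) dx + [u'(x) v(x)]_0^2/3.
Choose V so that boundary terms are either known or forced to vanish.
u has homogeneous Neumann: u'(0) = u'(2/3) = 0. So [u' v]_0^2/3 = 0·v(2/3) − 0·v(0) = 0 for any v; take V = H^1(0, 2/3).
Weak formulation: find u (satisfying any essential BC) such that ∫_0^2/3 u'(x) v'(x) dx = ∫_0^2/3 f v dx for all v ∈ V (homogeneous Neumann, so boundary terms vanish).
Substituting f(x) = 2*x^2 + 2*x - 26/27, the right-hand side is ∫_0^2/3 (2*x^2 + 2*x - 26/27) v dx.
Compatibility check (pure Neumann): taking v ≡ 1 ∈ V gives 0 = ∫_0^2/3 f dx + (0) − (0), i.e. ∫_0^2/3 f dx must equal u'(0) − u'(2/3) = 0. Indeed ∫_0^2/3 (2*x^2 + 2*x - 26/27) dx = 0, so the data are compatible. The solution is then unique only up to an additive constant (fix it e.g. by requiring ∫_0^2/3 u dx = 0).


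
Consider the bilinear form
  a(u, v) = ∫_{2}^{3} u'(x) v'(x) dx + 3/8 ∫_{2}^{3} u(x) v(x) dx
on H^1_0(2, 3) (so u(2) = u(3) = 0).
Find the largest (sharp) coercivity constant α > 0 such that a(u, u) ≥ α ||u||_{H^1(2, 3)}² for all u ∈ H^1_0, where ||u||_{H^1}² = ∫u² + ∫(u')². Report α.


α = (3/8 + π^2)/(1 + π^2)

Coercivity of a(·,·) on H^1_0(2, 3) means a(u, u) ≥ α ||u||_{H^1}² for every u ∈ H^1_0.
The interval has length L = 1, and Poincaré/coercivity depend only on L. Here a(u, u) = ∫(u')² + (3/8)·∫u².
Here 0 < c = 3/8 < 1. The condition a(u,u) ≥ α||u||_{H^1}² reads (1−α)∫(u')² ≥ (α−c)∫u². Any admissible α is ≤ 1 (rapidly oscillating u have ∫u²/∫(u')² → 0), and α = 1 would force 0 ≥ (1−c)∫u², impossible since c < 1; so 1−α > 0. By the sharp Poincaré inequality on H^1_0 of an interval of length L, ∫(u')² ≥ (π/L)²∫u² with equality for the first sine mode sin(π(x−x₀)/L) (x₀ the left endpoint), so the inequality holds for all u iff (1−α)(π/L)² ≥ α − c, i.e. α ≤ ((π/L)² + c)/((π/L)² + 1) = (1 + c(L/π)²)/(1 + (L/π)²). With (π/L)² = π^2 and c = 3/8, the largest admissible constant is α = ((π/L)² + c)/((π/L)² + 1).
Simplifying, α = (3/8 + π^2)/(1 + π^2).


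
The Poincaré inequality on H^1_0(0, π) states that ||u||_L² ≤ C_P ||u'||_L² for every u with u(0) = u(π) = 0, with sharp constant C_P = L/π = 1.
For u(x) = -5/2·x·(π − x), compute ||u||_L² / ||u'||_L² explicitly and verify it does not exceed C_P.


||u||_L² / ||u'||_L² = sqrt(10)*π/10 < C_P = 1.

u(x) = -5/2·x·(π − x), so u'(x) = 5*x - 5*π/2.
u(x) = -5/2·x·(π − x) vanishes at x = 0 and x = π, so u ∈ H^1_0(0, π). Differentiate via the product rule and integrate the resulting polynomials term by term.
  ∫_0^π u² dx = ∫_0^π (25*x^4/4 - 25*π*x^3/2 + 25*π^2*x^2/4) dx. Term by term:
    ∫_0^π 25*x^4/4 dx = 5*π^5/4;  ∫_0^π -25*π*x^3/2 dx = -25*π^5/8;  ∫_0^π 25*π^2*x^2/4 dx = 25*π^5/12.
  Sum: 5*π^5/4 − 25*π^5/8 + 25*π^5/12 = 5*π^5/24.
  ∫_0^π (u')² dx = ∫_0^π (25*x^2 - 25*π*x + 25*π^2/4) dx. Term by term:
    ∫_0^π 25*x^2 dx = 25*π^3/3;  ∫_0^π -25*π*x dx = -25*π^3/2;  ∫_0^π 25*π^2/4 dx = 25*π^3/4.
  Sum: 25*π^3/3 − 25*π^3/2 + 25*π^3/4 = 25*π^3/12.
∫_0^π u² dx = 5*π^5/24, so ||u||_L² = sqrt(30)*π^(5/2)/12.
∫_0^π (u')² dx = 25*π^3/12, so ||u'||_L² = 5*sqrt(3)*π^(3/2)/6.
Ratio ||u||_L² / ||u'||_L² = sqrt(10)*π/10.
Sharp Poincaré constant on H^1_0(0, π) is C_P = L/π = 1, achieved by sin(x).
A polynomial bump cannot attain the sharp Poincaré constant (only the first sine eigenfunction does), so the ratio is strictly less than C_P, consistent with ||u||_L² ≤ C_P ||u'||_L².


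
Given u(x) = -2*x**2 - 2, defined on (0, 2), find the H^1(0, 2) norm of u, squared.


||u||_{H^1}^2 = 488/5

The H^1 norm (squared) on an interval (0, L) is
  ||u||_{H^1}^2 = ∫_0^L u(x)^2 dx + ∫_0^L u'(x)^2 dx.
Compute u'(x) = -4*x.
Then u(x)^2 = 4*x**4 + 8*x**2 + 4 and u'(x)^2 = 16*x**2.
Integrate each monomial from 0 to 2 using ∫_0^2 c·x^n dx = c·2^(n+1)/(n+1):
  ∫_0^2 u(x)^2 dx = ∫_0^2 (4*x^4 + 8*x^2 + 4) dx. Term by term:
    ∫_0^2 4*x^4 dx = 128/5;  ∫_0^2 8*x^2 dx = 64/3;  ∫_0^2 4 dx = 8.
  Sum: 128/5 + 64/3 + 8 = 824/15.
  ∫_0^2 u'(x)^2 dx = ∫_0^2 (16*x^2) dx. Term by term:
    ∫_0^2 16*x^2 dx = 128/3.
Adding: ||u||_{H^1}^2 = 824/15 + 128/3 = 488/5.


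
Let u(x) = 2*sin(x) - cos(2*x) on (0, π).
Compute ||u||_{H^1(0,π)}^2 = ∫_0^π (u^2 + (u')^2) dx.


||u||_{H^1(0,π)}^2 = 40/3 + 13*π/2

u'(x) = 2*sin(2*x) + 2*cos(x).
Expand u² and (u')² and integrate term by term on (0, π), using: for integers n ≥ 1, ∫_0^π sin²(nx) dx = ∫_0^π cos²(nx) dx = π/2; for n ≠ n', ∫_0^π sin(nx)sin(n'x) dx = ∫_0^π cos(nx)cos(n'x) dx = 0; and by product-to-sum, ∫_0^π sin(nx)cos(n'x) dx = ½∫_0^π [sin((n+n')x) + sin((n−n')x)] dx, which is 0 when n+n' is even and 2n/(n²−n'²) when n+n' is odd (it need not vanish on (0, π)).
  u² squared terms: (-1)²·∫cos(2x)² dx = 1·π/2 = π/2;  (2)²·∫sin(x)² dx = 4·π/2 = 2*π.
  u² cross terms: 2·(-1)·(2)·∫cos(2x)·sin(x) dx = -4·(-2/3) = 8/3.
  So ∫_0^π u² dx = π/2 + 2*π + 8/3 = 8/3 + 5*π/2.
  (u')² squared terms: (2)²·∫cos(x)² dx = 4·π/2 = 2*π;  (2)²·∫sin(2x)² dx = 4·π/2 = 2*π.
  (u')² cross terms: 2·(2)·(2)·∫cos(x)·sin(2x) dx = 8·(4/3) = 32/3.
  So ∫_0^π (u')² dx = 2*π + 2*π + 32/3 = 32/3 + 4*π.
||u||_{H^1}^2 = (8/3 + 5*π/2) + (32/3 + 4*π) = 40/3 + 13*π/2.


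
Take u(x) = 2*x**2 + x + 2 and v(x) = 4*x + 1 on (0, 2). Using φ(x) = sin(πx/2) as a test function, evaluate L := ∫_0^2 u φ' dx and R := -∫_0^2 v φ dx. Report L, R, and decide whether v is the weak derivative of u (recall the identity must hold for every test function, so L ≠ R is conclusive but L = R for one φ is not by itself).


LHS = -20/π, RHS = -20/π. Yes, v = u' weakly.

u(x) = 2*x**2 + x + 2, classical derivative u'(x) = 4*x + 1.
φ(x) = sin(πx/2), so φ'(x) = π*cos(π*x/2)/2.
Note φ(0) = φ(2) = 0, so the boundary term u·φ vanishes.
LHS = ∫_0^2 u(x) φ'(x) dx = ∫_0^2 (π*x^2*cos(π*x/2) + π*x*cos(π*x/2)/2 + π*cos(π*x/2)) dx. Term by term:
  ∫_0^2 π*cos(π*x/2) dx = 0;  ∫_0^2 π*x^2*cos(π*x/2) dx = -16/π;  ∫_0^2 π*x*cos(π*x/2)/2 dx = -4/π.
Sum: 0 − 16/π − 4/π = -20/π.
So LHS = -20/π.
∫_0^2 v(x) φ(x) dx = ∫_0^2 (4*x*sin(π*x/2) + sin(π*x/2)) dx. Term by term:
  ∫_0^2 4*x*sin(π*x/2) dx = 16/π;  ∫_0^2 sin(π*x/2) dx = 4/π.
Sum: 16/π + 4/π = 20/π.
So RHS = -∫_0^2 v(x) φ(x) dx = -20/π.
LHS = RHS, so the identity holds for this test φ.
Moreover u is smooth here and v(x) = u'(x) = 4*x + 1 pointwise, so the identity holds for every test function. Hence v is the weak derivative of u.


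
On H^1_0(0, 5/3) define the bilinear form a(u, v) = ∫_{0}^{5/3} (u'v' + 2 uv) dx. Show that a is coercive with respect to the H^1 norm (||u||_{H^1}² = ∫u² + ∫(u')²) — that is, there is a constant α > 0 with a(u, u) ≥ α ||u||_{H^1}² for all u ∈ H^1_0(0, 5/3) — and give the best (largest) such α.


α = 1

Coercivity of a(·,·) on H^1_0(0, 5/3) means a(u, u) ≥ α ||u||_{H^1}² for every u ∈ H^1_0.
The interval has length L = 5/3, and Poincaré/coercivity depend only on L. Here a(u, u) = ∫(u')² + (2)·∫u².
Here c = 2 ≥ 1, so a(u,u) = ∫(u')² + c∫u² ≥ ∫(u')² + ∫u² = ||u||_{H^1}², i.e. α = 1 works. No larger α is possible: a(u,u) ≥ α||u||_{H^1}² means (1−α)∫(u')² ≥ (α−c)∫u², and for the modes u_n = sin(nπ(x−x₀)/L) (x₀ the left endpoint) one has ∫u_n²/∫(u_n')² = (L/(nπ))² → 0, so a(u_n,u_n)/||u_n||_{H^1}² → 1. Hence the optimal constant is α = 1.
Therefore α = 1.


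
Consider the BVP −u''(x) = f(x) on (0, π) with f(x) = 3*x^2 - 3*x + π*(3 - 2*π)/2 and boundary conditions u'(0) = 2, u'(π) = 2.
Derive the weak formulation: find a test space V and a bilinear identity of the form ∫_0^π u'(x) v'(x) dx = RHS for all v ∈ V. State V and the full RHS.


V = H^1(0, π) (v unrestricted at boundary; u is determined up to an additive constant); weak form: ∫_0^π u'v' dx = ∫_0^π (3*x^2 - 3*x + π*(3 - 2*π)/2) v dx + 2·v(π) − 2·v(0) for all v ∈ V.

Multiply both sides by a test function v and integrate from 0 to π:
  ∫_0^π −u''(x) v(x) dx = ∫_0^π f(x) v(x) dx.
Integrate the LHS by parts once:
  ∫_0^π −u'' v dx = −[u'(x) v(x)]_0^π + ∫_0^π u'(x) v'(x) dx.
Thus ∫_0^π u'(x) v'(x) dx = ∫_0^π f(x) v(x) dx + [u'(x) v(x)]_0^π.
Choose V so that boundary terms are either known or forced to vanish.
u has inhomogeneous Neumann u'(0) = 2, u'(π) = 2. [u' v]_0^π = (2)·v(π) − (2)·v(0) = 2·v(π) − 2·v(0). Take V = H^1(0, π); boundary term becomes part of RHS.
Weak formulation: find u (satisfying any essential BC) such that ∫_0^π u'(x) v'(x) dx = ∫_0^π f v dx + 2·v(π) − 2·v(0) for all v ∈ V (Neumann data are natural BCs: they enter the RHS as boundary terms).
Substituting f(x) = 3*x^2 - 3*x + π*(3 - 2*π)/2, the right-hand side is ∫_0^π (3*x^2 - 3*x + π*(3 - 2*π)/2) v dx + 2·v(π) − 2·v(0).
Compatibility check (pure Neumann): taking v ≡ 1 ∈ V gives 0 = ∫_0^π f dx + (2) − (2), i.e. ∫_0^π f dx must equal u'(0) − u'(π) = 0. Indeed ∫_0^π (3*x^2 - 3*x + π*(3 - 2*π)/2) dx = 0, so the data are compatible. The solution is then unique only up to an additive constant (fix it e.g. by requiring ∫_0^π u dx = 0).


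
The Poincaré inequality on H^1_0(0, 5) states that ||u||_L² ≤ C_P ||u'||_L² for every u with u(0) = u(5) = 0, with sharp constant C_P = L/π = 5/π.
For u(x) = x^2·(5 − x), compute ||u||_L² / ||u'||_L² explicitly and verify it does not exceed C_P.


||u||_L² / ||u'||_L² = 5*sqrt(14)/14 < C_P = 5/π.

u(x) = x^2·(5 − x), so u'(x) = x*(10 - 3*x).
u(x) = x^2·(5 − x) vanishes at x = 0 and x = 5, so u ∈ H^1_0(0, 5). Differentiate via the product rule and integrate the resulting polynomials term by term.
  ∫_0^5 u² dx = ∫_0^5 (x^6 - 10*x^5 + 25*x^4) dx. Term by term:
    ∫_0^5 x^6 dx = 78125/7;  ∫_0^5 -10*x^5 dx = -78125/3;  ∫_0^5 25*x^4 dx = 15625.
  Sum: 78125/7 − 78125/3 + 15625 = 15625/21.
  ∫_0^5 (u')² dx = ∫_0^5 (9*x^4 - 60*x^3 + 100*x^2) dx. Term by term:
    ∫_0^5 9*x^4 dx = 5625;  ∫_0^5 -60*x^3 dx = -9375;  ∫_0^5 100*x^2 dx = 12500/3.
  Sum: 5625 − 9375 + 12500/3 = 1250/3.
∫_0^5 u² dx = 15625/21, so ||u||_L² = 125*sqrt(21)/21.
∫_0^5 (u')² dx = 1250/3, so ||u'||_L² = 25*sqrt(6)/3.
Ratio ||u||_L² / ||u'||_L² = 5*sqrt(14)/14.
Sharp Poincaré constant on H^1_0(0, 5) is C_P = L/π = 5/π, achieved by sin(π/5·x).
A polynomial bump cannot attain the sharp Poincaré constant (only the first sine eigenfunction does), so the ratio is strictly less than C_P, consistent with ||u||_L² ≤ C_P ||u'||_L².


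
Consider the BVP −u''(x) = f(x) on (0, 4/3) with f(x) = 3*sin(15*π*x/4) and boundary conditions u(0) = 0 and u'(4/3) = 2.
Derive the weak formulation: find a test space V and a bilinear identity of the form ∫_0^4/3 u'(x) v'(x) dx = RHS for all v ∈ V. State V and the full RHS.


V = {v ∈ H^1(0, 4/3) : v(0) = 0} (test functions vanish at x = 0 where u is specified); weak form: ∫_0^4/3 u'v' dx = ∫_0^4/3 (3*sin(15*π*x/4)) v dx + 2·v(4/3) for all v ∈ V.

Multiply both sides by a test function v and integrate from 0 to 4/3:
  ∫_0^4/3 −u''(x) v(x) dx = ∫_0^4/3 f(x) v(x) dx.
Integrate the LHS by parts once:
  ∫_0^4/3 −u'' v dx = −[u'(x) v(x)]_0^4/3 + ∫_0^4/3 u'(x) v'(x) dx.
Thus ∫_0^4/3 u'(x) v'(x) dx = ∫_0^4/3 f(x) v(x) dx + [u'(x) v(x)]_0^4/3.
Choose V so that boundary terms are either known or forced to vanish.
Mixed BC: u(0) = 0 (Dirichlet) and u'(4/3) = 2 (Neumann). Define V = {v ∈ H^1(0, 4/3) : v(0) = 0}. Then [u' v]_0^4/3 = u'(4/3)·v(4/3) − u'(0)·0 = 2·v(4/3).
Weak formulation: find u (satisfying any essential BC) such that ∫_0^4/3 u'(x) v'(x) dx = ∫_0^4/3 f v dx + 2·v(4/3) for all v ∈ V (Dirichlet at 0 absorbed into V; Neumann datum at x = 4/3 contributes the boundary term).
Substituting f(x) = 3*sin(15*π*x/4), the right-hand side is ∫_0^4/3 (3*sin(15*π*x/4)) v dx + 2·v(4/3).


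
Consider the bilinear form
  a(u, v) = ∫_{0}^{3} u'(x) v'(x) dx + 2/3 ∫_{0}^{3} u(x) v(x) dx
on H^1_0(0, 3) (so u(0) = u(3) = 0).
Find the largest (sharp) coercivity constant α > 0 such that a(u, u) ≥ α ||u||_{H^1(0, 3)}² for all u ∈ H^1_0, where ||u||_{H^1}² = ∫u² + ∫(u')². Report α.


α = (6 + π^2)/(9 + π^2)

Coercivity of a(·,·) on H^1_0(0, 3) means a(u, u) ≥ α ||u||_{H^1}² for every u ∈ H^1_0.
The interval has length L = 3, and Poincaré/coercivity depend only on L. Here a(u, u) = ∫(u')² + (2/3)·∫u².
Here 0 < c = 2/3 < 1. The condition a(u,u) ≥ α||u||_{H^1}² reads (1−α)∫(u')² ≥ (α−c)∫u². Any admissible α is ≤ 1 (rapidly oscillating u have ∫u²/∫(u')² → 0), and α = 1 would force 0 ≥ (1−c)∫u², impossible since c < 1; so 1−α > 0. By the sharp Poincaré inequality on H^1_0 of an interval of length L, ∫(u')² ≥ (π/L)²∫u² with equality for the first sine mode sin(π(x−x₀)/L) (x₀ the left endpoint), so the inequality holds for all u iff (1−α)(π/L)² ≥ α − c, i.e. α ≤ ((π/L)² + c)/((π/L)² + 1) = (1 + c(L/π)²)/(1 + (L/π)²). With (π/L)² = π^2/9 and c = 2/3, the largest admissible constant is α = ((π/L)² + c)/((π/L)² + 1).
Simplifying, α = (6 + π^2)/(9 + π^2).


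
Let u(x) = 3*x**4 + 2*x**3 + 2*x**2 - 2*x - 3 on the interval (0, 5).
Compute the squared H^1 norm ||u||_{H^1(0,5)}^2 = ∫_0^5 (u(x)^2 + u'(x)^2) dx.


||u||_{H^1}^2 = 199682005/42

The H^1 norm (squared) on an interval (0, L) is
  ||u||_{H^1}^2 = ∫_0^L u(x)^2 dx + ∫_0^L u'(x)^2 dx.
Compute u'(x) = 12*x**3 + 6*x**2 + 4*x - 2.
Then u(x)^2 = 9*x**8 + 12*x**7 + 16*x**6 - 4*x**5 - 22*x**4 - 20*x**3 - 8*x**2 + 12*x + 9 and u'(x)^2 = 144*x**6 + 144*x**5 + 132*x**4 - 8*x**2 - 16*x + 4.
Integrate each monomial from 0 to 5 using ∫_0^5 c·x^n dx = c·5^(n+1)/(n+1):
  ∫_0^5 u(x)^2 dx = ∫_0^5 (9*x^8 + 12*x^7 + 16*x^6 - 4*x^5 - 22*x^4 - 20*x^3 - 8*x^2 + 12*x + 9) dx. Term by term:
    ∫_0^5 9*x^8 dx = 1953125;  ∫_0^5 12*x^7 dx = 1171875/2;  ∫_0^5 16*x^6 dx = 1250000/7;
    ∫_0^5 -4*x^5 dx = -31250/3;  ∫_0^5 -22*x^4 dx = -13750;  ∫_0^5 -20*x^3 dx = -3125;
    ∫_0^5 -8*x^2 dx = -1000/3;  ∫_0^5 12*x dx = 150;  ∫_0^5 9 dx = 45.
  Sum: 1953125 + 1171875/2 + 1250000/7 − 31250/3 − 13750 − 3125 − 1000/3 + 150 + 45 = 37662855/14.
  ∫_0^5 u'(x)^2 dx = ∫_0^5 (144*x^6 + 144*x^5 + 132*x^4 - 8*x^2 - 16*x + 4) dx. Term by term:
    ∫_0^5 144*x^6 dx = 11250000/7;  ∫_0^5 144*x^5 dx = 375000;  ∫_0^5 132*x^4 dx = 82500;
    ∫_0^5 -8*x^2 dx = -1000/3;  ∫_0^5 -16*x dx = -200;  ∫_0^5 4 dx = 20.
  Sum: 11250000/7 + 375000 + 82500 − 1000/3 − 200 + 20 = 43346720/21.
Adding: ||u||_{H^1}^2 = 37662855/14 + 43346720/21 = 199682005/42.


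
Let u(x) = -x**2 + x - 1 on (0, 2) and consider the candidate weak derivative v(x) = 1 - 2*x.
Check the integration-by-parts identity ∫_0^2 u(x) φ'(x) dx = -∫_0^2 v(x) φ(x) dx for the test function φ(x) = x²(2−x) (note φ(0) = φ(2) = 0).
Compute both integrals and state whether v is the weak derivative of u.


LHS = 28/15, RHS = 28/15. Yes, v = u' weakly.

u(x) = -x**2 + x - 1, classical derivative u'(x) = 1 - 2*x.
φ(x) = x²(2−x), so φ'(x) = x*(4 - 3*x).
Note φ(0) = φ(2) = 0, so the boundary term u·φ vanishes.
LHS = ∫_0^2 u(x) φ'(x) dx = ∫_0^2 (3*x^4 - 7*x^3 + 7*x^2 - 4*x) dx. Term by term:
  ∫_0^2 3*x^4 dx = 96/5;  ∫_0^2 -7*x^3 dx = -28;  ∫_0^2 7*x^2 dx = 56/3;
  ∫_0^2 -4*x dx = -8.
Sum: 96/5 − 28 + 56/3 − 8 = 28/15.
So LHS = 28/15.
∫_0^2 v(x) φ(x) dx = ∫_0^2 (2*x^4 - 5*x^3 + 2*x^2) dx. Term by term:
  ∫_0^2 2*x^4 dx = 64/5;  ∫_0^2 -5*x^3 dx = -20;  ∫_0^2 2*x^2 dx = 16/3.
Sum: 64/5 − 20 + 16/3 = -28/15.
So RHS = -∫_0^2 v(x) φ(x) dx = 28/15.
LHS = RHS, so the identity holds for this test φ.
Moreover u is smooth here and v(x) = u'(x) = 1 - 2*x pointwise, so the identity holds for every test function. Hence v is the weak derivative of u.


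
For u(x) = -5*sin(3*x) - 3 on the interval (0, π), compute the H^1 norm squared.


||u||_{H^1(0,π)}^2 = 20 + 134*π

u'(x) = -15*cos(3*x).
Expand u² and (u')² and integrate term by term on (0, π), using: for integers n ≥ 1, ∫_0^π sin²(nx) dx = ∫_0^π cos²(nx) dx = π/2; for n ≠ n', ∫_0^π sin(nx)sin(n'x) dx = ∫_0^π cos(nx)cos(n'x) dx = 0; and by product-to-sum, ∫_0^π sin(nx)cos(n'x) dx = ½∫_0^π [sin((n+n')x) + sin((n−n')x)] dx, which is 0 when n+n' is even and 2n/(n²−n'²) when n+n' is odd (it need not vanish on (0, π)). For the constant mode: ∫_0^π 1 dx = π, ∫_0^π cos(nx) dx = 0, ∫_0^π sin(nx) dx = (1−(−1)^n)/n.
  u² squared terms: (-3)²·∫1 dx = 9·π = 9*π;  (-5)²·∫sin(3x)² dx = 25·π/2 = 25*π/2.
  u² cross terms: 2·(-3)·(-5)·∫1·sin(3x) dx = 30·(2/3) = 20.
  So ∫_0^π u² dx = 9*π + 25*π/2 + 20 = 20 + 43*π/2.
  (u')² squared terms: (-15)²·∫cos(3x)² dx = 225·π/2 = 225*π/2.
  So ∫_0^π (u')² dx = 225*π/2.
||u||_{H^1}^2 = (20 + 43*π/2) + (225*π/2) = 20 + 134*π.


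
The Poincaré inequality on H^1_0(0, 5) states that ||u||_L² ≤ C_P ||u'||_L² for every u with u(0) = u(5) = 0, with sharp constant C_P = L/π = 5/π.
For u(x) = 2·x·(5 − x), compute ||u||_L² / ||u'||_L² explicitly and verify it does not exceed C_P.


||u||_L² / ||u'||_L² = sqrt(10)/2 < C_P = 5/π.

u(x) = 2·x·(5 − x), so u'(x) = 10 - 4*x.
u(x) = 2·x·(5 − x) vanishes at x = 0 and x = 5, so u ∈ H^1_0(0, 5). Differentiate via the product rule and integrate the resulting polynomials term by term.
  ∫_0^5 u² dx = ∫_0^5 (4*x^4 - 40*x^3 + 100*x^2) dx. Term by term:
    ∫_0^5 4*x^4 dx = 2500;  ∫_0^5 -40*x^3 dx = -6250;  ∫_0^5 100*x^2 dx = 12500/3.
  Sum: 2500 − 6250 + 12500/3 = 1250/3.
  ∫_0^5 (u')² dx = ∫_0^5 (16*x^2 - 80*x + 100) dx. Term by term:
    ∫_0^5 16*x^2 dx = 2000/3;  ∫_0^5 -80*x dx = -1000;  ∫_0^5 100 dx = 500.
  Sum: 2000/3 − 1000 + 500 = 500/3.
∫_0^5 u² dx = 1250/3, so ||u||_L² = 25*sqrt(6)/3.
∫_0^5 (u')² dx = 500/3, so ||u'||_L² = 10*sqrt(15)/3.
Ratio ||u||_L² / ||u'||_L² = sqrt(10)/2.
Sharp Poincaré constant on H^1_0(0, 5) is C_P = L/π = 5/π, achieved by sin(π/5·x).
A polynomial bump cannot attain the sharp Poincaré constant (only the first sine eigenfunction does), so the ratio is strictly less than C_P, consistent with ||u||_L² ≤ C_P ||u'||_L².


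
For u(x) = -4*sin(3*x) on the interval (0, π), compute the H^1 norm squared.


||u||_{H^1(0,π)}^2 = 80*π

u'(x) = -12*cos(3*x).
Expand u² and (u')² and integrate term by term on (0, π), using: for integers n ≥ 1, ∫_0^π sin²(nx) dx = ∫_0^π cos²(nx) dx = π/2; for n ≠ n', ∫_0^π sin(nx)sin(n'x) dx = ∫_0^π cos(nx)cos(n'x) dx = 0; and by product-to-sum, ∫_0^π sin(nx)cos(n'x) dx = ½∫_0^π [sin((n+n')x) + sin((n−n')x)] dx, which is 0 when n+n' is even and 2n/(n²−n'²) when n+n' is odd (it need not vanish on (0, π)).
  u² squared terms: (-4)²·∫sin(3x)² dx = 16·π/2 = 8*π.
  So ∫_0^π u² dx = 8*π.
  (u')² squared terms: (-12)²·∫cos(3x)² dx = 144·π/2 = 72*π.
  So ∫_0^π (u')² dx = 72*π.
||u||_{H^1}^2 = (8*π) + (72*π) = 80*π.
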